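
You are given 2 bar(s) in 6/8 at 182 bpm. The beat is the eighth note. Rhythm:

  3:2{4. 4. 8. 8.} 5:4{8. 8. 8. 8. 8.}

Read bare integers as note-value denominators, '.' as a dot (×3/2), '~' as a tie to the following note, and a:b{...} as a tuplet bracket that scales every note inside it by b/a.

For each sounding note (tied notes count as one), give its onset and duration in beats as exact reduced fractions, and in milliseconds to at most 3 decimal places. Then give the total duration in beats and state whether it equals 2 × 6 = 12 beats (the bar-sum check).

1) 0.0ms=0b +659.341ms=2b
2) 659.341ms=2b +659.341ms=2b
3) 1318.681ms=4b +329.67ms=1b
4) 1648.352ms=5b +329.67ms=1b
5) 1978.022ms=6b +395.604ms=6/5b
6) 2373.626ms=36/5b +395.604ms=6/5b
7) 2769.231ms=42/5b +395.604ms=6/5b
8) 3164.835ms=48/5b +395.604ms=6/5b
9) 3560.44ms=54/5b +395.604ms=6/5b
Σ=12b of 12 (182bpm 6/8) — PASS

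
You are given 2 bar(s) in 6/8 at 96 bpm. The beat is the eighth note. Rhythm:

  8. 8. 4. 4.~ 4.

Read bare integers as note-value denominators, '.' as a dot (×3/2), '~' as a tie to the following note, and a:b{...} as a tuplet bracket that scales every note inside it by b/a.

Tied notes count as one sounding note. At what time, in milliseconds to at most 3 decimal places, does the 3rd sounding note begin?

note 3 onset = 3b = 1875.0ms

1. 0.0ms @ 0 + 937.5ms (3/2)
2. 937.5ms @ 3/2 + 937.5ms (3/2)
3. 1875.0ms @ 3 + 1875.0ms (3)
4. 3750.0ms @ 6 + 3750.0ms (6)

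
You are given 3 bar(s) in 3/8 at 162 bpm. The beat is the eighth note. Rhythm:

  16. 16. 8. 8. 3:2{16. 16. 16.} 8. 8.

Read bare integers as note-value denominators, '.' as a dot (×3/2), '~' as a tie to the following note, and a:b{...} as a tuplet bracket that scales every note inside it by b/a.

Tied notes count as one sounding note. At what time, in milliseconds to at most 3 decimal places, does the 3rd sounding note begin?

note 3 onset = 3/2b = 555.556ms

1. 0.0ms @ 0 + 277.778ms (3/4)
2. 277.778ms @ 3/4 + 277.778ms (3/4)
3. 555.556ms @ 3/2 + 555.556ms (3/2)
4. 1111.111ms @ 3 + 555.556ms (3/2)
5. 1666.667ms @ 9/2 + 185.185ms (1/2)
6. 1851.852ms @ 5 + 185.185ms (1/2)
7. 2037.037ms @ 11/2 + 185.185ms (1/2)
8. 2222.222ms @ 6 + 555.556ms (3/2)
9. 2777.778ms @ 15/2 + 555.556ms (3/2)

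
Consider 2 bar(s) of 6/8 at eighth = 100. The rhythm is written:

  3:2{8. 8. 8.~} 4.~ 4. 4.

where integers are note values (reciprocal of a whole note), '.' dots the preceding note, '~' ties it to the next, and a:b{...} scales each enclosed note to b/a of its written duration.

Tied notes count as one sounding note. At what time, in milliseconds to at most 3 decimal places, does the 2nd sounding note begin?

1. 0.0ms @ 0 + 600.0ms (1)
2. 600.0ms @ 1 + 600.0ms (1)
3. 1200.0ms @ 2 + 4200.0ms (7)
4. 5400.0ms @ 9 + 1800.0ms (3)

note 2 onset = 1b = 600.0ms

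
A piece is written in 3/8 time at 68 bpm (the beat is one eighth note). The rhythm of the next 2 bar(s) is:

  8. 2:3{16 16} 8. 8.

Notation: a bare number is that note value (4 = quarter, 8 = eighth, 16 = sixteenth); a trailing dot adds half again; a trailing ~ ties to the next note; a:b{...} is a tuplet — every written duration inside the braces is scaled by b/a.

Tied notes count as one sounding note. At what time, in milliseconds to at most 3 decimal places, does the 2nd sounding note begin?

note 2 onset = 3/2b = 1323.529ms

1. 0.0ms @ 0 + 1323.529ms (3/2)
2. 1323.529ms @ 3/2 + 661.765ms (3/4)
3. 1985.294ms @ 9/4 + 661.765ms (3/4)
4. 2647.059ms @ 3 + 1323.529ms (3/2)
5. 3970.588ms @ 9/2 + 1323.529ms (3/2)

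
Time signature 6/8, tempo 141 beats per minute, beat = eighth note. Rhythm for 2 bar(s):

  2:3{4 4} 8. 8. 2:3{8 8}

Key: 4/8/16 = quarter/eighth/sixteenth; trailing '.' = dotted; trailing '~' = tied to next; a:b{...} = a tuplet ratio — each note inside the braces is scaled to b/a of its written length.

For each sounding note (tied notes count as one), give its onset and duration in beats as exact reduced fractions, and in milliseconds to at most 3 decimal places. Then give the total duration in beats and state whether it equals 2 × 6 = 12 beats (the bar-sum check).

1) 0.0ms=0b +1276.596ms=3b
2) 1276.596ms=3b +1276.596ms=3b
3) 2553.191ms=6b +638.298ms=3/2b
4) 3191.489ms=15/2b +638.298ms=3/2b
5) 3829.787ms=9b +638.298ms=3/2b
6) 4468.085ms=21/2b +638.298ms=3/2b
Σ=12b of 12 (141bpm 6/8) — PASS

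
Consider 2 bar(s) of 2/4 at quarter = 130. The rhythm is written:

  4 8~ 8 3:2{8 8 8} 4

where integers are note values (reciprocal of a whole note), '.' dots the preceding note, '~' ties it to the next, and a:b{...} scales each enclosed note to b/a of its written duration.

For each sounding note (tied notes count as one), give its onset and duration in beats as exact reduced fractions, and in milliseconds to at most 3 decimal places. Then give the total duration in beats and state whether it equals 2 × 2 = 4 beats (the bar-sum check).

1) 0.0ms=0b +461.538ms=1b
2) 461.538ms=1b +461.538ms=1b
3) 923.077ms=2b +153.846ms=1/3b
4) 1076.923ms=7/3b +153.846ms=1/3b
5) 1230.769ms=8/3b +153.846ms=1/3b
6) 1384.615ms=3b +461.538ms=1b
Σ=4b of 4 (130bpm 2/4) — PASS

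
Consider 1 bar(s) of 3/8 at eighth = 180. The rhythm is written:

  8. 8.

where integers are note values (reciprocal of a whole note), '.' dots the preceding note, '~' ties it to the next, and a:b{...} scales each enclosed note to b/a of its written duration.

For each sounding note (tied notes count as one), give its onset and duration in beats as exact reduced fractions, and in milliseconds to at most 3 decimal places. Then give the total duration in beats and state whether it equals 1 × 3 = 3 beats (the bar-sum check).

1) 0.0ms=0b +500.0ms=3/2b
2) 500.0ms=3/2b +500.0ms=3/2b
Σ=3b of 3 (180bpm 3/8) — PASS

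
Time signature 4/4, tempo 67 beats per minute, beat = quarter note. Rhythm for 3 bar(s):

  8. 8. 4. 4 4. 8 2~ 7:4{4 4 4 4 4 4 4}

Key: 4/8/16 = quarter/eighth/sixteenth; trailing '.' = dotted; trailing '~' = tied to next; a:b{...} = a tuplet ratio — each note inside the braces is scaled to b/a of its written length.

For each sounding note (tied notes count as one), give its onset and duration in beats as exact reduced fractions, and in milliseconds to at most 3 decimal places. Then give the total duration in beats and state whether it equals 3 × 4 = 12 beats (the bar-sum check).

1) 0.0ms=0b +671.642ms=3/4b
2) 671.642ms=3/4b +671.642ms=3/4b
3) 1343.284ms=3/2b +1343.284ms=3/2b
4) 2686.567ms=3b +895.522ms=1b
5) 3582.09ms=4b +1343.284ms=3/2b
6) 4925.373ms=11/2b +447.761ms=1/2b
7) 5373.134ms=6b +2302.772ms=18/7b
8) 7675.906ms=60/7b +511.727ms=4/7b
9) 8187.633ms=64/7b +511.727ms=4/7b
10) 8699.36ms=68/7b +511.727ms=4/7b
11) 9211.087ms=72/7b +511.727ms=4/7b
12) 9722.814ms=76/7b +511.727ms=4/7b
13) 10234.542ms=80/7b +511.727ms=4/7b
Σ=12b of 12 (67bpm 4/4) — PASS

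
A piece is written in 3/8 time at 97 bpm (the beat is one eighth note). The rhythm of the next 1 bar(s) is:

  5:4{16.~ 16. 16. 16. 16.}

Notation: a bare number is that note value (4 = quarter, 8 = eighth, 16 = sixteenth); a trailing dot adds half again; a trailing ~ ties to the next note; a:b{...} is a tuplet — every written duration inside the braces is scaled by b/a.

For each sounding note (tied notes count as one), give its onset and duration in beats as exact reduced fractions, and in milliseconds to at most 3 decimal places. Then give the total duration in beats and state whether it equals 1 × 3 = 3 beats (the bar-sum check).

1) 0.0ms=0b +742.268ms=6/5b
2) 742.268ms=6/5b +371.134ms=3/5b
3) 1113.402ms=9/5b +371.134ms=3/5b
4) 1484.536ms=12/5b +371.134ms=3/5b
Σ=3b of 3 (97bpm 3/8) — PASS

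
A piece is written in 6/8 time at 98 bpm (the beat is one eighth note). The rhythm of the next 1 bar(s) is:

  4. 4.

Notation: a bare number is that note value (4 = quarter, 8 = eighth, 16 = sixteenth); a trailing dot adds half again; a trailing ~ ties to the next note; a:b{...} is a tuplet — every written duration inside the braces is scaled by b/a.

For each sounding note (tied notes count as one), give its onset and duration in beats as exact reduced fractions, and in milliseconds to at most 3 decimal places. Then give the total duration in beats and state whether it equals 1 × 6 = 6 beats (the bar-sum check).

1) 0.0ms=0b +1836.735ms=3b
2) 1836.735ms=3b +1836.735ms=3b
Σ=6b of 6 (98bpm 6/8) — PASS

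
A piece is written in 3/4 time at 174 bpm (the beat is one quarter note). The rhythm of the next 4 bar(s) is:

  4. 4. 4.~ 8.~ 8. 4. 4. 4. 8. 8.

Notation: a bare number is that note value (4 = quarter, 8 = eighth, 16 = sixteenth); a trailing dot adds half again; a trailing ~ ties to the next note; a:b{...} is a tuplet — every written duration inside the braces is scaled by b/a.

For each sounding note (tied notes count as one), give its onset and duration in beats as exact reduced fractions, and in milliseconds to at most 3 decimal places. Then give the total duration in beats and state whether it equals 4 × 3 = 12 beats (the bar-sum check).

1) 0.0ms=0b +517.241ms=3/2b
2) 517.241ms=3/2b +517.241ms=3/2b
3) 1034.483ms=3b +1034.483ms=3b
4) 2068.966ms=6b +517.241ms=3/2b
5) 2586.207ms=15/2b +517.241ms=3/2b
6) 3103.448ms=9b +517.241ms=3/2b
7) 3620.69ms=21/2b +258.621ms=3/4b
8) 3879.31ms=45/4b +258.621ms=3/4b
Σ=12b of 12 (174bpm 3/4) — PASS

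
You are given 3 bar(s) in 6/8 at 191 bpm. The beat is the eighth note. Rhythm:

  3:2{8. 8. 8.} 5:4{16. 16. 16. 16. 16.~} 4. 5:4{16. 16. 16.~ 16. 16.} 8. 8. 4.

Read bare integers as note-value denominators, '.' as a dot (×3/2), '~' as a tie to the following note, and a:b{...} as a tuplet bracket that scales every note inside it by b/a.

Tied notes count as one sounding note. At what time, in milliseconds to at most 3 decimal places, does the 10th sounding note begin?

1. 0.0ms @ 0 + 314.136ms (1)
2. 314.136ms @ 1 + 314.136ms (1)
3. 628.272ms @ 2 + 314.136ms (1)
4. 942.408ms @ 3 + 188.482ms (3/5)
5. 1130.89ms @ 18/5 + 188.482ms (3/5)
6. 1319.372ms @ 21/5 + 188.482ms (3/5)
7. 1507.853ms @ 24/5 + 188.482ms (3/5)
8. 1696.335ms @ 27/5 + 1130.89ms (18/5)
9. 2827.225ms @ 9 + 188.482ms (3/5)
10. 3015.707ms @ 48/5 + 188.482ms (3/5)
11. 3204.188ms @ 51/5 + 376.963ms (6/5)
12. 3581.152ms @ 57/5 + 188.482ms (3/5)
13. 3769.634ms @ 12 + 471.204ms (3/2)
14. 4240.838ms @ 27/2 + 471.204ms (3/2)
15. 4712.042ms @ 15 + 942.408ms (3)

note 10 onset = 48/5b = 3015.707ms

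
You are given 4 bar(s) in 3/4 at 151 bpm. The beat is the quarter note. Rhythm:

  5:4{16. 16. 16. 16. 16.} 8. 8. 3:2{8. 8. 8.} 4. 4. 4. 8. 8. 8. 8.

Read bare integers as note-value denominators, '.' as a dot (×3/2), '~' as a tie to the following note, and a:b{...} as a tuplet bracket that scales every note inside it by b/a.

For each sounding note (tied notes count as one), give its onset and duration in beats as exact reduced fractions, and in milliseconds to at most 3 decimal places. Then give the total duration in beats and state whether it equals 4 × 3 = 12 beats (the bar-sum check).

1) 0.0ms=0b +119.205ms=3/10b
2) 119.205ms=3/10b +119.205ms=3/10b
3) 238.411ms=3/5b +119.205ms=3/10b
4) 357.616ms=9/10b +119.205ms=3/10b
5) 476.821ms=6/5b +119.205ms=3/10b
6) 596.026ms=3/2b +298.013ms=3/4b
7) 894.04ms=9/4b +298.013ms=3/4b
8) 1192.053ms=3b +198.675ms=1/2b
9) 1390.728ms=7/2b +198.675ms=1/2b
10) 1589.404ms=4b +198.675ms=1/2b
11) 1788.079ms=9/2b +596.026ms=3/2b
12) 2384.106ms=6b +596.026ms=3/2b
13) 2980.132ms=15/2b +596.026ms=3/2b
14) 3576.159ms=9b +298.013ms=3/4b
15) 3874.172ms=39/4b +298.013ms=3/4b
16) 4172.185ms=21/2b +298.013ms=3/4b
17) 4470.199ms=45/4b +298.013ms=3/4b
Σ=12b of 12 (151bpm 3/4) — PASS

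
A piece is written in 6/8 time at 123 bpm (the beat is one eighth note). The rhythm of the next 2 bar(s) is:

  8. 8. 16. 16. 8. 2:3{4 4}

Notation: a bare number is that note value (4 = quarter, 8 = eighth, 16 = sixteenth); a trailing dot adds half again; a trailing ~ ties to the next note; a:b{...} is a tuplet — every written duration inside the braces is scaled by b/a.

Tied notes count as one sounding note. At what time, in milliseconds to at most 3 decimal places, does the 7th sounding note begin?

note 7 onset = 9b = 4390.244ms

1. 0.0ms @ 0 + 731.707ms (3/2)
2. 731.707ms @ 3/2 + 731.707ms (3/2)
3. 1463.415ms @ 3 + 365.854ms (3/4)
4. 1829.268ms @ 15/4 + 365.854ms (3/4)
5. 2195.122ms @ 9/2 + 731.707ms (3/2)
6. 2926.829ms @ 6 + 1463.415ms (3)
7. 4390.244ms @ 9 + 1463.415ms (3)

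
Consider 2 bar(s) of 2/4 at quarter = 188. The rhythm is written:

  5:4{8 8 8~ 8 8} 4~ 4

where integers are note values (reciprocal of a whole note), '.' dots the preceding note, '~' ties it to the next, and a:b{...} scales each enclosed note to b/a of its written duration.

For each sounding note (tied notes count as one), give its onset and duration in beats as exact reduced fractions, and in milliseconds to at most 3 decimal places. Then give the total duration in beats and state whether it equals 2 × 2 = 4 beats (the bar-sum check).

1) 0.0ms=0b +127.66ms=2/5b
2) 127.66ms=2/5b +127.66ms=2/5b
3) 255.319ms=4/5b +255.319ms=4/5b
4) 510.638ms=8/5b +127.66ms=2/5b
5) 638.298ms=2b +638.298ms=2b
Σ=4b of 4 (188bpm 2/4) — PASS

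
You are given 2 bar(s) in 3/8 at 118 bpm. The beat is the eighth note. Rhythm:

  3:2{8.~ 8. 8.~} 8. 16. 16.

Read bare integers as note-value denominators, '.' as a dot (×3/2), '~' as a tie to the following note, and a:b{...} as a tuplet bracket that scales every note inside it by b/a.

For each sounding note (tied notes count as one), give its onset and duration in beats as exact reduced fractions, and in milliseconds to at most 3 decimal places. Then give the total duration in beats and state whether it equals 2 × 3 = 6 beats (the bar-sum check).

1) 0.0ms=0b +1016.949ms=2b
2) 1016.949ms=2b +1271.186ms=5/2b
3) 2288.136ms=9/2b +381.356ms=3/4b
4) 2669.492ms=21/4b +381.356ms=3/4b
Σ=6b of 6 (118bpm 3/8) — PASS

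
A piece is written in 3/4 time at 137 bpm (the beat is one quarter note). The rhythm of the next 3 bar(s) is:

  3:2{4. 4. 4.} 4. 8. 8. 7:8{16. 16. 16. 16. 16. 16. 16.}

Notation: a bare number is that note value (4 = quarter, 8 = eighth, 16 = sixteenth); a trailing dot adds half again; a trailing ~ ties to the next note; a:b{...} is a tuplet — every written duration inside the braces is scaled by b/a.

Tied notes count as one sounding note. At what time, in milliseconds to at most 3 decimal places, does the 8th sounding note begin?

note 8 onset = 45/7b = 2815.433ms

1. 0.0ms @ 0 + 437.956ms (1)
2. 437.956ms @ 1 + 437.956ms (1)
3. 875.912ms @ 2 + 437.956ms (1)
4. 1313.869ms @ 3 + 656.934ms (3/2)
5. 1970.803ms @ 9/2 + 328.467ms (3/4)
6. 2299.27ms @ 21/4 + 328.467ms (3/4)
7. 2627.737ms @ 6 + 187.696ms (3/7)
8. 2815.433ms @ 45/7 + 187.696ms (3/7)
9. 3003.128ms @ 48/7 + 187.696ms (3/7)
10. 3190.824ms @ 51/7 + 187.696ms (3/7)
11. 3378.519ms @ 54/7 + 187.696ms (3/7)
12. 3566.215ms @ 57/7 + 187.696ms (3/7)
13. 3753.91ms @ 60/7 + 187.696ms (3/7)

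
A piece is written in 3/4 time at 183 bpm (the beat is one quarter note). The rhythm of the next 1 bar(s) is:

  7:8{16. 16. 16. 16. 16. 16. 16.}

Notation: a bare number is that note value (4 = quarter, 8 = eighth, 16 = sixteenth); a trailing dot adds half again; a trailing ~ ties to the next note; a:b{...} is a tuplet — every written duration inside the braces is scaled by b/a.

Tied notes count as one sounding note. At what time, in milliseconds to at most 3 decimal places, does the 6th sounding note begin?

note 6 onset = 15/7b = 702.576ms

1. 0.0ms @ 0 + 140.515ms (3/7)
2. 140.515ms @ 3/7 + 140.515ms (3/7)
3. 281.03ms @ 6/7 + 140.515ms (3/7)
4. 421.546ms @ 9/7 + 140.515ms (3/7)
5. 562.061ms @ 12/7 + 140.515ms (3/7)
6. 702.576ms @ 15/7 + 140.515ms (3/7)
7. 843.091ms @ 18/7 + 140.515ms (3/7)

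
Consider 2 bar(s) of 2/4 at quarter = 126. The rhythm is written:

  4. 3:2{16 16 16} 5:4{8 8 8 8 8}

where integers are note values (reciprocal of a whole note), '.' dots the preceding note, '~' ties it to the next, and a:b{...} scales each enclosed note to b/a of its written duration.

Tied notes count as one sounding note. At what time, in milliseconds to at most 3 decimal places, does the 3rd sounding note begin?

1. 0.0ms @ 0 + 714.286ms (3/2)
2. 714.286ms @ 3/2 + 79.365ms (1/6)
3. 793.651ms @ 5/3 + 79.365ms (1/6)
4. 873.016ms @ 11/6 + 79.365ms (1/6)
5. 952.381ms @ 2 + 190.476ms (2/5)
6. 1142.857ms @ 12/5 + 190.476ms (2/5)
7. 1333.333ms @ 14/5 + 190.476ms (2/5)
8. 1523.81ms @ 16/5 + 190.476ms (2/5)
9. 1714.286ms @ 18/5 + 190.476ms (2/5)

note 3 onset = 5/3b = 793.651ms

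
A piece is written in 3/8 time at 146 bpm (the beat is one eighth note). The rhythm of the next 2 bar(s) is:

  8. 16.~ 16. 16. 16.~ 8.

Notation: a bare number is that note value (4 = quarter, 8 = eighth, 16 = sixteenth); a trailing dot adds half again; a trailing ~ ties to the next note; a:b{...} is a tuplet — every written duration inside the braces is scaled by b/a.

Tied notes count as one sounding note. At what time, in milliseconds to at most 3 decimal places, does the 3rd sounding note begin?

1. 0.0ms @ 0 + 616.438ms (3/2)
2. 616.438ms @ 3/2 + 616.438ms (3/2)
3. 1232.877ms @ 3 + 308.219ms (3/4)
4. 1541.096ms @ 15/4 + 924.658ms (9/4)

note 3 onset = 3b = 1232.877ms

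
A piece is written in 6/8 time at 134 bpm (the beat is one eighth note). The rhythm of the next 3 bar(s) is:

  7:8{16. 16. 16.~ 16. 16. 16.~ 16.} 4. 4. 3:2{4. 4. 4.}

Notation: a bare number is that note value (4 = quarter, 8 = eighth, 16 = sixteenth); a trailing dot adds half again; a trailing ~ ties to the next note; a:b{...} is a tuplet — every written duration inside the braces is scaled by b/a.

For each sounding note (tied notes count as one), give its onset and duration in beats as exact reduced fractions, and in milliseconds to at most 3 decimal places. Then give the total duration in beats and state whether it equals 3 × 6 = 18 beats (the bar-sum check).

1) 0.0ms=0b +383.795ms=6/7b
2) 383.795ms=6/7b +383.795ms=6/7b
3) 767.591ms=12/7b +767.591ms=12/7b
4) 1535.181ms=24/7b +383.795ms=6/7b
5) 1918.977ms=30/7b +767.591ms=12/7b
6) 2686.567ms=6b +1343.284ms=3b
7) 4029.851ms=9b +1343.284ms=3b
8) 5373.134ms=12b +895.522ms=2b
9) 6268.657ms=14b +895.522ms=2b
10) 7164.179ms=16b +895.522ms=2b
Σ=18b of 18 (134bpm 6/8) — PASS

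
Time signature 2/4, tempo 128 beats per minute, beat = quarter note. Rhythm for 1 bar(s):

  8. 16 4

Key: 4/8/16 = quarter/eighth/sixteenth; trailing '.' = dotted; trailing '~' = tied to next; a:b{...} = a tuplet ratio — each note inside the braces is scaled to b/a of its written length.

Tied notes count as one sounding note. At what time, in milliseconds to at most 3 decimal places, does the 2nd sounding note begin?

note 2 onset = 3/4b = 351.562ms

1. 0.0ms @ 0 + 351.562ms (3/4)
2. 351.562ms @ 3/4 + 117.188ms (1/4)
3. 468.75ms @ 1 + 468.75ms (1)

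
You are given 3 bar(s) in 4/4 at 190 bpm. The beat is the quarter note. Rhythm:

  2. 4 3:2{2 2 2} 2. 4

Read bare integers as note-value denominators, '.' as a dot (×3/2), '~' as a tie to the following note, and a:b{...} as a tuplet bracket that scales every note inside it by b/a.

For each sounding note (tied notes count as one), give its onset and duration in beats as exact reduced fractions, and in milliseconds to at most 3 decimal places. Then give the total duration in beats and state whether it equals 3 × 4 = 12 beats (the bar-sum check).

1) 0.0ms=0b +947.368ms=3b
2) 947.368ms=3b +315.789ms=1b
3) 1263.158ms=4b +421.053ms=4/3b
4) 1684.211ms=16/3b +421.053ms=4/3b
5) 2105.263ms=20/3b +421.053ms=4/3b
6) 2526.316ms=8b +947.368ms=3b
7) 3473.684ms=11b +315.789ms=1b
Σ=12b of 12 (190bpm 4/4) — PASS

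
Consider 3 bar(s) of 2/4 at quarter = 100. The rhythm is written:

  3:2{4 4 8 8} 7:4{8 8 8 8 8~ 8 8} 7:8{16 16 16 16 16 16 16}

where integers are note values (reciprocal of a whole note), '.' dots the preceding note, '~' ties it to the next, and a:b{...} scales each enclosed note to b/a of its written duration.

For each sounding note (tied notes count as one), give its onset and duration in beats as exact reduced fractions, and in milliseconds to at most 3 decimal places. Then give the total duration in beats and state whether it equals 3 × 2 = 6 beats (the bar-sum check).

1) 0.0ms=0b +400.0ms=2/3b
2) 400.0ms=2/3b +400.0ms=2/3b
3) 800.0ms=4/3b +200.0ms=1/3b
4) 1000.0ms=5/3b +200.0ms=1/3b
5) 1200.0ms=2b +171.429ms=2/7b
6) 1371.429ms=16/7b +171.429ms=2/7b
7) 1542.857ms=18/7b +171.429ms=2/7b
8) 1714.286ms=20/7b +171.429ms=2/7b
9) 1885.714ms=22/7b +342.857ms=4/7b
10) 2228.571ms=26/7b +171.429ms=2/7b
11) 2400.0ms=4b +171.429ms=2/7b
12) 2571.429ms=30/7b +171.429ms=2/7b
13) 2742.857ms=32/7b +171.429ms=2/7b
14) 2914.286ms=34/7b +171.429ms=2/7b
15) 3085.714ms=36/7b +171.429ms=2/7b
16) 3257.143ms=38/7b +171.429ms=2/7b
17) 3428.571ms=40/7b +171.429ms=2/7b
Σ=6b of 6 (100bpm 2/4) — PASS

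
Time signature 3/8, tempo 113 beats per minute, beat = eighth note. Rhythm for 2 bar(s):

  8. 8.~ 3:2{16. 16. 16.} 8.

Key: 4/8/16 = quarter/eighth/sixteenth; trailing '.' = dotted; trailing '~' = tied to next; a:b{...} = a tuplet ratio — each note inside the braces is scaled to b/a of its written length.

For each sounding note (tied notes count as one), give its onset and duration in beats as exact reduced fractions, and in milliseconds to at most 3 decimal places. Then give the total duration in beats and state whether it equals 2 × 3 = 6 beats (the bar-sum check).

1) 0.0ms=0b +796.46ms=3/2b
2) 796.46ms=3/2b +1061.947ms=2b
3) 1858.407ms=7/2b +265.487ms=1/2b
4) 2123.894ms=4b +265.487ms=1/2b
5) 2389.381ms=9/2b +796.46ms=3/2b
Σ=6b of 6 (113bpm 3/8) — PASS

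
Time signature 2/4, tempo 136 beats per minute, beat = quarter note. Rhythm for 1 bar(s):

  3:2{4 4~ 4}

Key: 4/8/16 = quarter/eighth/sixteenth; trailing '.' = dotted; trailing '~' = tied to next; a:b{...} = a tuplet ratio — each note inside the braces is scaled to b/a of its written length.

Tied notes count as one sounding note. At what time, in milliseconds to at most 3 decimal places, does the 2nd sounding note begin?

note 2 onset = 2/3b = 294.118ms

1. 0.0ms @ 0 + 294.118ms (2/3)
2. 294.118ms @ 2/3 + 588.235ms (4/3)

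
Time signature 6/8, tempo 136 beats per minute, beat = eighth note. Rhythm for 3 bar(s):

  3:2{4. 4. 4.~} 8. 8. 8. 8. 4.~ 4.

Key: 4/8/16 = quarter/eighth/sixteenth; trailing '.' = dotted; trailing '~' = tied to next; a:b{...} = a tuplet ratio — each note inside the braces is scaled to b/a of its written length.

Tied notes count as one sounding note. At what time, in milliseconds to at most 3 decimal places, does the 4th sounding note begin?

1. 0.0ms @ 0 + 882.353ms (2)
2. 882.353ms @ 2 + 882.353ms (2)
3. 1764.706ms @ 4 + 1544.118ms (7/2)
4. 3308.824ms @ 15/2 + 661.765ms (3/2)
5. 3970.588ms @ 9 + 661.765ms (3/2)
6. 4632.353ms @ 21/2 + 661.765ms (3/2)
7. 5294.118ms @ 12 + 2647.059ms (6)

note 4 onset = 15/2b = 3308.824ms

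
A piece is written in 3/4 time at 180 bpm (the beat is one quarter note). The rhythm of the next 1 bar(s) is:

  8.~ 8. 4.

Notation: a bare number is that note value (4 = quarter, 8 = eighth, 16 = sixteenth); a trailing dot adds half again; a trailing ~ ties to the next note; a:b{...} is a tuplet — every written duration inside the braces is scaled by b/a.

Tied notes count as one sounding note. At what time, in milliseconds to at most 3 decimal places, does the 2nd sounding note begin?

note 2 onset = 3/2b = 500.0ms

1. 0.0ms @ 0 + 500.0ms (3/2)
2. 500.0ms @ 3/2 + 500.0ms (3/2)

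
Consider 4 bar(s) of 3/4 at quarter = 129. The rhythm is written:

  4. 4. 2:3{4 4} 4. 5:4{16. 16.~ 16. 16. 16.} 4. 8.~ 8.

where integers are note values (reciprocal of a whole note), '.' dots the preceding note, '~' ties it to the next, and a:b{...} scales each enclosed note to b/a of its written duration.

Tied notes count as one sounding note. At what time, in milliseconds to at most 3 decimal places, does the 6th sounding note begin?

1. 0.0ms @ 0 + 697.674ms (3/2)
2. 697.674ms @ 3/2 + 697.674ms (3/2)
3. 1395.349ms @ 3 + 697.674ms (3/2)
4. 2093.023ms @ 9/2 + 697.674ms (3/2)
5. 2790.698ms @ 6 + 697.674ms (3/2)
6. 3488.372ms @ 15/2 + 139.535ms (3/10)
7. 3627.907ms @ 39/5 + 279.07ms (3/5)
8. 3906.977ms @ 42/5 + 139.535ms (3/10)
9. 4046.512ms @ 87/10 + 139.535ms (3/10)
10. 4186.047ms @ 9 + 697.674ms (3/2)
11. 4883.721ms @ 21/2 + 697.674ms (3/2)

note 6 onset = 15/2b = 3488.372ms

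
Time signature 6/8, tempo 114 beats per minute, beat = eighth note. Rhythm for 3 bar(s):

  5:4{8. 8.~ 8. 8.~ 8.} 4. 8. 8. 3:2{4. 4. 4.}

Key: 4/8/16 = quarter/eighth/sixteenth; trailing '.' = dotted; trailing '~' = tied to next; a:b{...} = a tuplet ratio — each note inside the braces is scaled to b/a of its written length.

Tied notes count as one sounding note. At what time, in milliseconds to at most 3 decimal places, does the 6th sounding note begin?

1. 0.0ms @ 0 + 631.579ms (6/5)
2. 631.579ms @ 6/5 + 1263.158ms (12/5)
3. 1894.737ms @ 18/5 + 1263.158ms (12/5)
4. 3157.895ms @ 6 + 1578.947ms (3)
5. 4736.842ms @ 9 + 789.474ms (3/2)
6. 5526.316ms @ 21/2 + 789.474ms (3/2)
7. 6315.789ms @ 12 + 1052.632ms (2)
8. 7368.421ms @ 14 + 1052.632ms (2)
9. 8421.053ms @ 16 + 1052.632ms (2)

note 6 onset = 21/2b = 5526.316ms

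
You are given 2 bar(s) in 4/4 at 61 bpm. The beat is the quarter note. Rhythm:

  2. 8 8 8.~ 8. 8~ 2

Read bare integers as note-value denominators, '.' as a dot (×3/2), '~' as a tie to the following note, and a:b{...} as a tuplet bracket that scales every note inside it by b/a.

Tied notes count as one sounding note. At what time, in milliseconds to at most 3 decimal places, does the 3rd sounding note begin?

note 3 onset = 7/2b = 3442.623ms

1. 0.0ms @ 0 + 2950.82ms (3)
2. 2950.82ms @ 3 + 491.803ms (1/2)
3. 3442.623ms @ 7/2 + 491.803ms (1/2)
4. 3934.426ms @ 4 + 1475.41ms (3/2)
5. 5409.836ms @ 11/2 + 2459.016ms (5/2)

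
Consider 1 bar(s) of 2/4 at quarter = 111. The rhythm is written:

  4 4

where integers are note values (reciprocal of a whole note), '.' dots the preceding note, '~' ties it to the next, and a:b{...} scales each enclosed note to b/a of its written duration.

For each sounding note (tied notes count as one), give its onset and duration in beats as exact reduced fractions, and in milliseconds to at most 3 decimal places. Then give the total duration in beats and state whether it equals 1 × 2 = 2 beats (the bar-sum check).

1) 0.0ms=0b +540.541ms=1b
2) 540.541ms=1b +540.541ms=1b
Σ=2b of 2 (111bpm 2/4) — PASS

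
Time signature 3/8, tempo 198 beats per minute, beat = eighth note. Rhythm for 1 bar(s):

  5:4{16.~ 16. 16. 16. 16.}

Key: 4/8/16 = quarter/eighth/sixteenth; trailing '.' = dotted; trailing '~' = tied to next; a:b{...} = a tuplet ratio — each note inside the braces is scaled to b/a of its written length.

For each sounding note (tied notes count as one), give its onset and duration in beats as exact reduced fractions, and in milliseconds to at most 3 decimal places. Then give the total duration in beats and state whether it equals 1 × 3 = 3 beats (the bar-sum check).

1) 0.0ms=0b +363.636ms=6/5b
2) 363.636ms=6/5b +181.818ms=3/5b
3) 545.455ms=9/5b +181.818ms=3/5b
4) 727.273ms=12/5b +181.818ms=3/5b
Σ=3b of 3 (198bpm 3/8) — PASS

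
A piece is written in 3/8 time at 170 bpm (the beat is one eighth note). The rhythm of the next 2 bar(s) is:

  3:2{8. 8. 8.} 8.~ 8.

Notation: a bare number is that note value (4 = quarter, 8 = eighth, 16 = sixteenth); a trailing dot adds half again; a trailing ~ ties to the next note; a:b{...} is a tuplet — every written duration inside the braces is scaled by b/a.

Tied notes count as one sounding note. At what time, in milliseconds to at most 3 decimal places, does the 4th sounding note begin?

1. 0.0ms @ 0 + 352.941ms (1)
2. 352.941ms @ 1 + 352.941ms (1)
3. 705.882ms @ 2 + 352.941ms (1)
4. 1058.824ms @ 3 + 1058.824ms (3)

note 4 onset = 3b = 1058.824ms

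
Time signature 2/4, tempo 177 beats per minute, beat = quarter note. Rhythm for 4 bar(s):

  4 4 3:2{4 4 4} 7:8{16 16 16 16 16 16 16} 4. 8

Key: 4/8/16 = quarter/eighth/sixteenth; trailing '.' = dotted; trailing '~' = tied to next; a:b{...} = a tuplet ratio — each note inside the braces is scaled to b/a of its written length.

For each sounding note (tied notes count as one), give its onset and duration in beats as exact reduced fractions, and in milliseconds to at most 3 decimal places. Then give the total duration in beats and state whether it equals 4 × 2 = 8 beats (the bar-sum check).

1) 0.0ms=0b +338.983ms=1b
2) 338.983ms=1b +338.983ms=1b
3) 677.966ms=2b +225.989ms=2/3b
4) 903.955ms=8/3b +225.989ms=2/3b
5) 1129.944ms=10/3b +225.989ms=2/3b
6) 1355.932ms=4b +96.852ms=2/7b
7) 1452.785ms=30/7b +96.852ms=2/7b
8) 1549.637ms=32/7b +96.852ms=2/7b
9) 1646.489ms=34/7b +96.852ms=2/7b
10) 1743.341ms=36/7b +96.852ms=2/7b
11) 1840.194ms=38/7b +96.852ms=2/7b
12) 1937.046ms=40/7b +96.852ms=2/7b
13) 2033.898ms=6b +508.475ms=3/2b
14) 2542.373ms=15/2b +169.492ms=1/2b
Σ=8b of 8 (177bpm 2/4) — PASS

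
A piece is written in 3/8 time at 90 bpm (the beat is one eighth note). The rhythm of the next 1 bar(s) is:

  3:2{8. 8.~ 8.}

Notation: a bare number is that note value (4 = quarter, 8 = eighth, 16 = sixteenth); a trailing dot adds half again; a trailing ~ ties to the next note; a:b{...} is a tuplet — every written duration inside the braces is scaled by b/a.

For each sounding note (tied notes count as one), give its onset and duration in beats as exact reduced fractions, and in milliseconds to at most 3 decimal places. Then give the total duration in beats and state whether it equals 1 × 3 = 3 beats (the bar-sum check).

1) 0.0ms=0b +666.667ms=1b
2) 666.667ms=1b +1333.333ms=2b
Σ=3b of 3 (90bpm 3/8) — PASS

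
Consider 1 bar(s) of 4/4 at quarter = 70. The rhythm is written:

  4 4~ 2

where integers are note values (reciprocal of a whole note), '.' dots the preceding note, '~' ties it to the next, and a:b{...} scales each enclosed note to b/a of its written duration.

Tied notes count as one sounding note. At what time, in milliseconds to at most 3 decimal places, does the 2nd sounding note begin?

1. 0.0ms @ 0 + 857.143ms (1)
2. 857.143ms @ 1 + 2571.429ms (3)

note 2 onset = 1b = 857.143ms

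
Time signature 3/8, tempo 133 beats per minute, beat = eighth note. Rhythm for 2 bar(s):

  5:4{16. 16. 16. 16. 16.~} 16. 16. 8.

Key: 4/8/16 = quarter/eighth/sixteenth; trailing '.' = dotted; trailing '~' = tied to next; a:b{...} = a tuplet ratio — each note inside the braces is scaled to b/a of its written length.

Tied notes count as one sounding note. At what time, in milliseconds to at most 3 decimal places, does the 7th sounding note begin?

note 7 onset = 9/2b = 2030.075ms

1. 0.0ms @ 0 + 270.677ms (3/5)
2. 270.677ms @ 3/5 + 270.677ms (3/5)
3. 541.353ms @ 6/5 + 270.677ms (3/5)
4. 812.03ms @ 9/5 + 270.677ms (3/5)
5. 1082.707ms @ 12/5 + 609.023ms (27/20)
6. 1691.729ms @ 15/4 + 338.346ms (3/4)
7. 2030.075ms @ 9/2 + 676.692ms (3/2)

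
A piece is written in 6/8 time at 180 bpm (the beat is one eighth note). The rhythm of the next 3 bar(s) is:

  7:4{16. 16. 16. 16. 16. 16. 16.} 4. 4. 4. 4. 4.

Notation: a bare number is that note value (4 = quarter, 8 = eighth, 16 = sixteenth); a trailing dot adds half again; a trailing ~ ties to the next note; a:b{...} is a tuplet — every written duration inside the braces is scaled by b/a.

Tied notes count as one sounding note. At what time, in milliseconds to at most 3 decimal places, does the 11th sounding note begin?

1. 0.0ms @ 0 + 142.857ms (3/7)
2. 142.857ms @ 3/7 + 142.857ms (3/7)
3. 285.714ms @ 6/7 + 142.857ms (3/7)
4. 428.571ms @ 9/7 + 142.857ms (3/7)
5. 571.429ms @ 12/7 + 142.857ms (3/7)
6. 714.286ms @ 15/7 + 142.857ms (3/7)
7. 857.143ms @ 18/7 + 142.857ms (3/7)
8. 1000.0ms @ 3 + 1000.0ms (3)
9. 2000.0ms @ 6 + 1000.0ms (3)
10. 3000.0ms @ 9 + 1000.0ms (3)
11. 4000.0ms @ 12 + 1000.0ms (3)
12. 5000.0ms @ 15 + 1000.0ms (3)

note 11 onset = 12b = 4000.0ms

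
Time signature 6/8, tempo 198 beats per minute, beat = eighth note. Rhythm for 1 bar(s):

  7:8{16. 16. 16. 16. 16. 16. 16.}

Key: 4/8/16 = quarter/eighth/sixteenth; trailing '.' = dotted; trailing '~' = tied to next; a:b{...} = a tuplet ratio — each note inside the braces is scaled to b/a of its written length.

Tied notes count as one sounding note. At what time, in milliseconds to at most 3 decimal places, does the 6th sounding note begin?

1. 0.0ms @ 0 + 259.74ms (6/7)
2. 259.74ms @ 6/7 + 259.74ms (6/7)
3. 519.481ms @ 12/7 + 259.74ms (6/7)
4. 779.221ms @ 18/7 + 259.74ms (6/7)
5. 1038.961ms @ 24/7 + 259.74ms (6/7)
6. 1298.701ms @ 30/7 + 259.74ms (6/7)
7. 1558.442ms @ 36/7 + 259.74ms (6/7)

note 6 onset = 30/7b = 1298.701ms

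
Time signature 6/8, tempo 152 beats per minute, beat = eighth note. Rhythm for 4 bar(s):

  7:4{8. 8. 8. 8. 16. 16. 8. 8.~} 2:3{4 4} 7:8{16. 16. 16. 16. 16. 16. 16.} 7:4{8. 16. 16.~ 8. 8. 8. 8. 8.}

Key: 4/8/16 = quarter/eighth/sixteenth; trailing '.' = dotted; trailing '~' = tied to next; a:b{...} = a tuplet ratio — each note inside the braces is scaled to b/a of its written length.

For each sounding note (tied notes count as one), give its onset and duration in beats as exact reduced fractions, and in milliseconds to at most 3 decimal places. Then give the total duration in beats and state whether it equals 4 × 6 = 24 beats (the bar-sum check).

1) 0.0ms=0b +338.346ms=6/7b
2) 338.346ms=6/7b +338.346ms=6/7b
3) 676.692ms=12/7b +338.346ms=6/7b
4) 1015.038ms=18/7b +338.346ms=6/7b
5) 1353.383ms=24/7b +169.173ms=3/7b
6) 1522.556ms=27/7b +169.173ms=3/7b
7) 1691.729ms=30/7b +338.346ms=6/7b
8) 2030.075ms=36/7b +1522.556ms=27/7b
9) 3552.632ms=9b +1184.211ms=3b
10) 4736.842ms=12b +338.346ms=6/7b
11) 5075.188ms=90/7b +338.346ms=6/7b
12) 5413.534ms=96/7b +338.346ms=6/7b
13) 5751.88ms=102/7b +338.346ms=6/7b
14) 6090.226ms=108/7b +338.346ms=6/7b
15) 6428.571ms=114/7b +338.346ms=6/7b
16) 6766.917ms=120/7b +338.346ms=6/7b
17) 7105.263ms=18b +338.346ms=6/7b
18) 7443.609ms=132/7b +169.173ms=3/7b
19) 7612.782ms=135/7b +507.519ms=9/7b
20) 8120.301ms=144/7b +338.346ms=6/7b
21) 8458.647ms=150/7b +338.346ms=6/7b
22) 8796.992ms=156/7b +338.346ms=6/7b
23) 9135.338ms=162/7b +338.346ms=6/7b
Σ=24b of 24 (152bpm 6/8) — PASS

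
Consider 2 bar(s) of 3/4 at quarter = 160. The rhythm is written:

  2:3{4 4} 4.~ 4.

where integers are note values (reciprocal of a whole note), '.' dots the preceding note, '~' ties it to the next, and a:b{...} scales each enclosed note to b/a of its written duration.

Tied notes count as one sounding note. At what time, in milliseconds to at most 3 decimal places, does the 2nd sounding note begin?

note 2 onset = 3/2b = 562.5ms

1. 0.0ms @ 0 + 562.5ms (3/2)
2. 562.5ms @ 3/2 + 562.5ms (3/2)
3. 1125.0ms @ 3 + 1125.0ms (3)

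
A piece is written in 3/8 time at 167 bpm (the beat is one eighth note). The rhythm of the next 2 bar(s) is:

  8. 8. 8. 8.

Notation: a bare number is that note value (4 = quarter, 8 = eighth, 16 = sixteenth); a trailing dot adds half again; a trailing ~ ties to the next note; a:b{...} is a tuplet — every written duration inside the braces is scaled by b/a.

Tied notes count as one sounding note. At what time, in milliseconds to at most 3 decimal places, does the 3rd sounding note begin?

note 3 onset = 3b = 1077.844ms

1. 0.0ms @ 0 + 538.922ms (3/2)
2. 538.922ms @ 3/2 + 538.922ms (3/2)
3. 1077.844ms @ 3 + 538.922ms (3/2)
4. 1616.766ms @ 9/2 + 538.922ms (3/2)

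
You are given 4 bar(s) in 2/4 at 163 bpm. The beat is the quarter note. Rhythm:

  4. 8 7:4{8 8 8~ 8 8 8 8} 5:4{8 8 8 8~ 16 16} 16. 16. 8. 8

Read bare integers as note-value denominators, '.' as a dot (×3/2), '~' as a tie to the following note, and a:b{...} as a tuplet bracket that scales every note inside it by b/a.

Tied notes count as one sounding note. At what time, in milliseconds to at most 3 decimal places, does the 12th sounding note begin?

1. 0.0ms @ 0 + 552.147ms (3/2)
2. 552.147ms @ 3/2 + 184.049ms (1/2)
3. 736.196ms @ 2 + 105.171ms (2/7)
4. 841.367ms @ 16/7 + 105.171ms (2/7)
5. 946.538ms @ 18/7 + 210.342ms (4/7)
6. 1156.88ms @ 22/7 + 105.171ms (2/7)
7. 1262.051ms @ 24/7 + 105.171ms (2/7)
8. 1367.222ms @ 26/7 + 105.171ms (2/7)
9. 1472.393ms @ 4 + 147.239ms (2/5)
10. 1619.632ms @ 22/5 + 147.239ms (2/5)
11. 1766.871ms @ 24/5 + 147.239ms (2/5)
12. 1914.11ms @ 26/5 + 220.859ms (3/5)
13. 2134.969ms @ 29/5 + 73.62ms (1/5)
14. 2208.589ms @ 6 + 138.037ms (3/8)
15. 2346.626ms @ 51/8 + 138.037ms (3/8)
16. 2484.663ms @ 27/4 + 276.074ms (3/4)
17. 2760.736ms @ 15/2 + 184.049ms (1/2)

note 12 onset = 26/5b = 1914.11ms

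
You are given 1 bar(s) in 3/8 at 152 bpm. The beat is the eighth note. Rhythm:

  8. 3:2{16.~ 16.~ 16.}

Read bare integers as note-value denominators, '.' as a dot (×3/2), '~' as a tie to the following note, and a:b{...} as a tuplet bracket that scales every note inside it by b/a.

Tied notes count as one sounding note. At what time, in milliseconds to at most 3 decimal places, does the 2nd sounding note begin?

1. 0.0ms @ 0 + 592.105ms (3/2)
2. 592.105ms @ 3/2 + 592.105ms (3/2)

note 2 onset = 3/2b = 592.105ms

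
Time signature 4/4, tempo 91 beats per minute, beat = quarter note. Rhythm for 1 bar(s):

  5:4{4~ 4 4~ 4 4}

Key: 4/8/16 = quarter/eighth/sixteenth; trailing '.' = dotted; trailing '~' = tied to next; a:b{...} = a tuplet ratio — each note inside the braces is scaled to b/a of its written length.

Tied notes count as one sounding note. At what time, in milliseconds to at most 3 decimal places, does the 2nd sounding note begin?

1. 0.0ms @ 0 + 1054.945ms (8/5)
2. 1054.945ms @ 8/5 + 1054.945ms (8/5)
3. 2109.89ms @ 16/5 + 527.473ms (4/5)

note 2 onset = 8/5b = 1054.945ms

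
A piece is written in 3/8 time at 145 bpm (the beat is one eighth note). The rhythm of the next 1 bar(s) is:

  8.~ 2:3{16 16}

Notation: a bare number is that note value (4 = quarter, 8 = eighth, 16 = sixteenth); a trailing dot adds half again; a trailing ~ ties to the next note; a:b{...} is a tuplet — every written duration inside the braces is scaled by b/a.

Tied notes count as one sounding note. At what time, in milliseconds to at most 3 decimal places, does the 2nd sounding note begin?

note 2 onset = 9/4b = 931.034ms

1. 0.0ms @ 0 + 931.034ms (9/4)
2. 931.034ms @ 9/4 + 310.345ms (3/4)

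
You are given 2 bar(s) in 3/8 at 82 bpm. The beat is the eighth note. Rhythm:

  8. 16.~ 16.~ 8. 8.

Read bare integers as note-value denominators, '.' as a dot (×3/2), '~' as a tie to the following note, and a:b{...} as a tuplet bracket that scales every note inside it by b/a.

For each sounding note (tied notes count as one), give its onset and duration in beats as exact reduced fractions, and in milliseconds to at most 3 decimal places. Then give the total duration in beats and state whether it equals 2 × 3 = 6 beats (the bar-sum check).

1) 0.0ms=0b +1097.561ms=3/2b
2) 1097.561ms=3/2b +2195.122ms=3b
3) 3292.683ms=9/2b +1097.561ms=3/2b
Σ=6b of 6 (82bpm 3/8) — PASS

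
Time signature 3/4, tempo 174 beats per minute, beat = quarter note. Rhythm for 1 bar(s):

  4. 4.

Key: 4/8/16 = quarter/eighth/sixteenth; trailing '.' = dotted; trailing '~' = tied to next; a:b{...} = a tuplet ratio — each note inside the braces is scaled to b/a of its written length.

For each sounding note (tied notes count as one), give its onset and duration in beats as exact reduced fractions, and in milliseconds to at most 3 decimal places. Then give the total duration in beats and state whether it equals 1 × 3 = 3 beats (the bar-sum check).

1) 0.0ms=0b +517.241ms=3/2b
2) 517.241ms=3/2b +517.241ms=3/2b
Σ=3b of 3 (174bpm 3/4) — PASS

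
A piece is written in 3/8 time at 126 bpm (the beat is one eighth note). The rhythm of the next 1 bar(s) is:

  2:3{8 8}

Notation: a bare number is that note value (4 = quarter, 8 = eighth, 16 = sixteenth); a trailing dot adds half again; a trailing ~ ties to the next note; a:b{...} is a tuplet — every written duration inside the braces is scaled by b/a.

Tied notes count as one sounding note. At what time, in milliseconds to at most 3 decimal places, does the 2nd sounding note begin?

note 2 onset = 3/2b = 714.286ms

1. 0.0ms @ 0 + 714.286ms (3/2)
2. 714.286ms @ 3/2 + 714.286ms (3/2)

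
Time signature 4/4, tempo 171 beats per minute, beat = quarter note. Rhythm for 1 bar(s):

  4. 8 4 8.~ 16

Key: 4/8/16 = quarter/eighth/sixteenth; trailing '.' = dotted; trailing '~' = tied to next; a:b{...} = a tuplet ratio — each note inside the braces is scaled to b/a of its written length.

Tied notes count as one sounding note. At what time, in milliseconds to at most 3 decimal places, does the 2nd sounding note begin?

note 2 onset = 3/2b = 526.316ms

1. 0.0ms @ 0 + 526.316ms (3/2)
2. 526.316ms @ 3/2 + 175.439ms (1/2)
3. 701.754ms @ 2 + 350.877ms (1)
4. 1052.632ms @ 3 + 350.877ms (1)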